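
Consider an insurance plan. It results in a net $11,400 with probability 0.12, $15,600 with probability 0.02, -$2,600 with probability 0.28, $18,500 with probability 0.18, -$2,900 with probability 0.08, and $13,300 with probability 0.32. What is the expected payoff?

EV = 0.12 × 11400 + 0.02 × 15600 + 0.28 × (-2600) + 0.18 × 18500 + 0.08 × (-2900) + 0.32 × 13300 = 1368 + 312 − 728 + 3330 − 232 + 4256 = 8306

$8,306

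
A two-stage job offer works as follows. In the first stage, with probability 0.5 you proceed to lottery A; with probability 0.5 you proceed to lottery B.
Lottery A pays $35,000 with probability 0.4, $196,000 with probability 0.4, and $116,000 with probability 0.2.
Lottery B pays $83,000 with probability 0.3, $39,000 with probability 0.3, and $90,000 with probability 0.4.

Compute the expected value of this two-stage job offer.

$94,100

EV(A) = 0.4 × 35000 + 0.4 × 196000 + 0.2 × 116000 = 14000 + 78400 + 23200 = 115600
EV(B) = 0.3 × 83000 + 0.3 × 39000 + 0.4 × 90000 = 24900 + 11700 + 36000 = 72600
Overall = 0.5 × 115600 + 0.5 × 72600 = 57800 + 36300 = 94100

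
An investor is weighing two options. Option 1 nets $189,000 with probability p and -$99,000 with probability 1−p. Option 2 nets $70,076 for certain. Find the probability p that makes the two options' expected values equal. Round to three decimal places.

p = 0.587

p·189000 + (1−p)·(-99000) = 70076
288000p − 99000 = 70076
p = (70076 + 99000) / 288000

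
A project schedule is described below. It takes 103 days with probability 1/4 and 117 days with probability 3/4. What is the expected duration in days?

113.5 days

EV = 1/4 × 103 + 3/4 × 117 = 25.75 + 87.75 = 113.5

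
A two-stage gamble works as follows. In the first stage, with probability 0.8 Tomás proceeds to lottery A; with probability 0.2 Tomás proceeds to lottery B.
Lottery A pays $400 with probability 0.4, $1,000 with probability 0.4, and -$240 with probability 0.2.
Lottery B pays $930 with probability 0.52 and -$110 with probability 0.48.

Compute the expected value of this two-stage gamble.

$495.76

EV(A) = 0.4 × 400 + 0.4 × 1000 + 0.2 × (-240) = 160 + 400 − 48 = 512
EV(B) = 0.52 × 930 + 0.48 × (-110) = 483.6 − 52.8 = 430.8
Overall = 0.8 × 512 + 0.2 × 430.8 = 409.6 + 86.16 = 495.76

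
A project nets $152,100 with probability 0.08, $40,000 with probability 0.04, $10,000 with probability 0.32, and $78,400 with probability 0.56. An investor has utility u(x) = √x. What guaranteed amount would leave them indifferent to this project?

$51,984

E[u] = 0.08·√152100 + 0.04·√40000 + 0.32·√10000 + 0.56·√78400 = 0.08·390 + 0.04·200 + 0.32·100 + 0.56·280 = 228
CE = (228)² = 51984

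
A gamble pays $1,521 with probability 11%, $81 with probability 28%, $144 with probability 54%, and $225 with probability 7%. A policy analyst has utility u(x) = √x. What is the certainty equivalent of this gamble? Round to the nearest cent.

$205.64

E[u] = 0.11·√1521 + 0.28·√81 + 0.54·√144 + 0.07·√225 = 0.11·39 + 0.28·9 + 0.54·12 + 0.07·15 = 14.34
CE = (14.34)² = 205.6356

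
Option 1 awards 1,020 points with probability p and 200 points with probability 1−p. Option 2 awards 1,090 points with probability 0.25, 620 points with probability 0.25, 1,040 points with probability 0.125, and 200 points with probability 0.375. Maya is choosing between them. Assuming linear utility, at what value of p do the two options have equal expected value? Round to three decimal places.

EV(Option 2) = 0.25 × 1090 + 0.25 × 620 + 0.125 × 1040 + 0.375 × 200 = 272.5 + 155 + 130 + 75 = 632.5
p·1020 + (1−p)·200 = 632.5
820p + 200 = 632.5
p = (632.5 − 200) / 820

p = 0.527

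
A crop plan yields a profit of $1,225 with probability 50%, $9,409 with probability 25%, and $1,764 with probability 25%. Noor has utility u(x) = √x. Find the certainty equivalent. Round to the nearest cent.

E[u] = 0.5·√1225 + 0.25·√9409 + 0.25·√1764 = 0.5·35 + 0.25·97 + 0.25·42 = 52.25
CE = (52.25)² = 2730.0625

$2,730.06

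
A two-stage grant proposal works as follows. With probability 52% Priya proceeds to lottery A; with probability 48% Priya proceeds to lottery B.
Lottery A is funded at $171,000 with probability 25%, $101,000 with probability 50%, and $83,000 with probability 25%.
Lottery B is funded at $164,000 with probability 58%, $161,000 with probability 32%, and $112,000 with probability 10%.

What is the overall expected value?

EV(A) = 0.25 × 171000 + 0.5 × 101000 + 0.25 × 83000 = 42750 + 50500 + 20750 = 114000
EV(B) = 0.58 × 164000 + 0.32 × 161000 + 0.1 × 112000 = 95120 + 51520 + 11200 = 157840
Overall = 0.52 × 114000 + 0.48 × 157840 = 59280 + 75763.2 = 135043.2

$135,043.20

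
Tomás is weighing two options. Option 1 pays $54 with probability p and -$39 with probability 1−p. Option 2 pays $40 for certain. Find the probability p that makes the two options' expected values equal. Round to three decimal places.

p·54 + (1−p)·(-39) = 40
93p − 39 = 40
p = (40 + 39) / 93

p = 0.849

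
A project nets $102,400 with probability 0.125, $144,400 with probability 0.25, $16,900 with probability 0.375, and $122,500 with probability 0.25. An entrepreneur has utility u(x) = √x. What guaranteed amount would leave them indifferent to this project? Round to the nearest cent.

$73,576.56

E[u] = 0.125·√102400 + 0.25·√144400 + 0.375·√16900 + 0.25·√122500 = 0.125·320 + 0.25·380 + 0.375·130 + 0.25·350 = 271.25
CE = (271.25)² = 73576.5625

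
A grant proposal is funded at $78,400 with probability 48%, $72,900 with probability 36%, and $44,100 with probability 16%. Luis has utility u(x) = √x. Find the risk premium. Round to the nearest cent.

E[u] = 0.48·√78400 + 0.36·√72900 + 0.16·√44100 = 0.48·280 + 0.36·270 + 0.16·210 = 265.2
CE = (265.2)² = 70331.04
Risk premium = EV − CE = 70932 − 70331.04 = 600.96

$600.96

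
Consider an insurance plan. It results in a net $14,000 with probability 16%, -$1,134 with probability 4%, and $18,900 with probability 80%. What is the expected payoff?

EV = 0.16 × 14000 + 0.04 × (-1134) + 0.8 × 18900 = 2240 − 45.36 + 15120 = 17314.64

$17,314.64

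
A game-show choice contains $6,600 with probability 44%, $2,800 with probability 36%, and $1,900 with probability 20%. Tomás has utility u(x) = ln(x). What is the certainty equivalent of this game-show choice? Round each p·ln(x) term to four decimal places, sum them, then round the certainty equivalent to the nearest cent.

E[u] = 0.44·ln(6600) + 0.36·ln(2800) + 0.2·ln(1900) = 3.8697 + 2.8575 + 1.5099 = 8.2371
CE = e^8.2371 ≈ 3778.57

$3,778.57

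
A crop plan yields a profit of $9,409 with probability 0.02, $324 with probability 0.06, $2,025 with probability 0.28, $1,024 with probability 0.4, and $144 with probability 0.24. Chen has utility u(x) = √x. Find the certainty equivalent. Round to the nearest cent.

$979.69

E[u] = 0.02·√9409 + 0.06·√324 + 0.28·√2025 + 0.4·√1024 + 0.24·√144 = 0.02·97 + 0.06·18 + 0.28·45 + 0.4·32 + 0.24·12 = 31.3
CE = (31.3)² = 979.69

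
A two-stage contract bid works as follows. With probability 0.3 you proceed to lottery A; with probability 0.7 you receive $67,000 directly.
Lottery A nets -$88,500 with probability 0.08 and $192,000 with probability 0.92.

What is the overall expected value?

EV(A) = 0.08 × (-88500) + 0.92 × 192000 = -7080 + 176640 = 169560
Branch B: 67000 (certain)
Overall = 0.3 × 169560 + 0.7 × 67000 = 50868 + 46900 = 97768

$97,768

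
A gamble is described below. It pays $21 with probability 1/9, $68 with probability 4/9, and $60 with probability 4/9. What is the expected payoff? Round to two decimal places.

EV = 1/9 × 21 + 4/9 × 68 + 4/9 × 60 = 2.3333 + 30.2222 + 26.6667 = 59.2222

$59.22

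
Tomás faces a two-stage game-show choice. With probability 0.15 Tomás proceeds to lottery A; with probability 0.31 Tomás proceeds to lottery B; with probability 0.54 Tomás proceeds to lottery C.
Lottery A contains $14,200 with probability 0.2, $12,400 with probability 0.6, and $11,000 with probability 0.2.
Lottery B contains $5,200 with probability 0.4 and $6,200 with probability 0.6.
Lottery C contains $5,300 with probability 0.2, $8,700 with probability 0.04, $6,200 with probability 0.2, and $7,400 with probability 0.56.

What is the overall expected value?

$7,337.68

EV(A) = 0.2 × 14200 + 0.6 × 12400 + 0.2 × 11000 = 2840 + 7440 + 2200 = 12480
EV(B) = 0.4 × 5200 + 0.6 × 6200 = 2080 + 3720 = 5800
EV(C) = 0.2 × 5300 + 0.04 × 8700 + 0.2 × 6200 + 0.56 × 7400 = 1060 + 348 + 1240 + 4144 = 6792
Overall = 0.15 × 12480 + 0.31 × 5800 + 0.54 × 6792 = 1872 + 1798 + 3667.68 = 7337.68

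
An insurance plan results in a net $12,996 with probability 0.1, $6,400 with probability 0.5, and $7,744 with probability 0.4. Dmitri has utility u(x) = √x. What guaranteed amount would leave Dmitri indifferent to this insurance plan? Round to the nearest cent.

E[u] = 0.1·√12996 + 0.5·√6400 + 0.4·√7744 = 0.1·114 + 0.5·80 + 0.4·88 = 86.6
CE = (86.6)² = 7499.56

$7,499.56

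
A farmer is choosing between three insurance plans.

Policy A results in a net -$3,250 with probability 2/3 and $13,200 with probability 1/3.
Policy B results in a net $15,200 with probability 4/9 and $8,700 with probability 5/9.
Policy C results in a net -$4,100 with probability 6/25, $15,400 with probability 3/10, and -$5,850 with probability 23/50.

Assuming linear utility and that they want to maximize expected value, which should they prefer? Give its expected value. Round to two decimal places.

Policy A = 2/3 × (-3250) + 1/3 × 13200 = -2166.6667 + 4400 = 2233.3333
Policy B = 4/9 × 15200 + 5/9 × 8700 = 6755.5556 + 4833.3333 = 11588.8889
Policy C = 6/25 × (-4100) + 3/10 × 15400 + 23/50 × (-5850) = -984 + 4620 − 2691 = 945

Policy B ($11,588.89)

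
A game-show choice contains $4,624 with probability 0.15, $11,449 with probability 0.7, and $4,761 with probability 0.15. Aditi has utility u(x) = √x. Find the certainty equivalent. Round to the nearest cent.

E[u] = 0.15·√4624 + 0.7·√11449 + 0.15·√4761 = 0.15·68 + 0.7·107 + 0.15·69 = 95.45
CE = (95.45)² = 9110.7025

$9,110.70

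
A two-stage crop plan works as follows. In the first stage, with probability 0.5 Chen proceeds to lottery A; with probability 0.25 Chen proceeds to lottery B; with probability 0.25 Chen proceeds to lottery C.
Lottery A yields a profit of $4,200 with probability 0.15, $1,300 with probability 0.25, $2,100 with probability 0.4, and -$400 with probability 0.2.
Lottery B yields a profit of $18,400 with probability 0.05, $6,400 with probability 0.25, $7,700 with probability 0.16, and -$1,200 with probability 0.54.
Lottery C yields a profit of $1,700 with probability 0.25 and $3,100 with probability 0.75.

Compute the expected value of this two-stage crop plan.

$2,321

EV(A) = 0.15 × 4200 + 0.25 × 1300 + 0.4 × 2100 + 0.2 × (-400) = 630 + 325 + 840 − 80 = 1715
EV(B) = 0.05 × 18400 + 0.25 × 6400 + 0.16 × 7700 + 0.54 × (-1200) = 920 + 1600 + 1232 − 648 = 3104
EV(C) = 0.25 × 1700 + 0.75 × 3100 = 425 + 2325 = 2750
Overall = 0.5 × 1715 + 0.25 × 3104 + 0.25 × 2750 = 857.5 + 776 + 687.5 = 2321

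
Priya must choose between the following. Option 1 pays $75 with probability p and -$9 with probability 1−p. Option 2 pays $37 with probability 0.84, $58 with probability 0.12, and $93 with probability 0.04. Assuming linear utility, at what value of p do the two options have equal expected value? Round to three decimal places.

EV(Option 2) = 0.84 × 37 + 0.12 × 58 + 0.04 × 93 = 31.08 + 6.96 + 3.72 = 41.76
p·75 + (1−p)·(-9) = 41.76
84p − 9 = 41.76
p = (41.76 + 9) / 84

p = 0.604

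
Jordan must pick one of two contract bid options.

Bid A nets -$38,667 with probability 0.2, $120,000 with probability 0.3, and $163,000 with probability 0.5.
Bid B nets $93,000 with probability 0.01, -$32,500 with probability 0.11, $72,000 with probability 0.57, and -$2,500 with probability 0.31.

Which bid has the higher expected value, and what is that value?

Bid A ($109,766.60)

Bid A = 0.2 × (-38667) + 0.3 × 120000 + 0.5 × 163000 = -7733.4 + 36000 + 81500 = 109766.6
Bid B = 0.01 × 93000 + 0.11 × (-32500) + 0.57 × 72000 + 0.31 × (-2500) = 930 − 3575 + 41040 − 775 = 37620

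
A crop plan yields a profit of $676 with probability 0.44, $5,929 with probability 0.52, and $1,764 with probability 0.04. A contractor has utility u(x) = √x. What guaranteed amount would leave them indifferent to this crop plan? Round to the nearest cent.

E[u] = 0.44·√676 + 0.52·√5929 + 0.04·√1764 = 0.44·26 + 0.52·77 + 0.04·42 = 53.16
CE = (53.16)² = 2825.9856

$2,825.99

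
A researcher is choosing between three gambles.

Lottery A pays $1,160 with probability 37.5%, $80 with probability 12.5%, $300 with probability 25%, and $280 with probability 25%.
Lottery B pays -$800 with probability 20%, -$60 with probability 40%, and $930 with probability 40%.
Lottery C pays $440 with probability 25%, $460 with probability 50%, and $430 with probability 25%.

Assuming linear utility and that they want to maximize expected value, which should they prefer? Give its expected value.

Lottery A = 0.375 × 1160 + 0.125 × 80 + 0.25 × 300 + 0.25 × 280 = 435 + 10 + 75 + 70 = 590
Lottery B = 0.2 × (-800) + 0.4 × (-60) + 0.4 × 930 = -160 − 24 + 372 = 188
Lottery C = 0.25 × 440 + 0.5 × 460 + 0.25 × 430 = 110 + 230 + 107.5 = 447.5

Lottery A ($590)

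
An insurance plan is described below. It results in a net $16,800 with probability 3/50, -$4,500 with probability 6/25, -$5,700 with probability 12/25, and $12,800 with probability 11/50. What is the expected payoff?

$8

EV = 3/50 × 16800 + 6/25 × (-4500) + 12/25 × (-5700) + 11/50 × 12800 = 1008 − 1080 − 2736 + 2816 = 8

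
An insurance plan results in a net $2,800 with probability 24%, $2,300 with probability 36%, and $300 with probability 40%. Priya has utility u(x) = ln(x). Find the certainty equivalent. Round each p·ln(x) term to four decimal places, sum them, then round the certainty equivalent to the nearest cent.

E[u] = 0.24·ln(2800) + 0.36·ln(2300) + 0.4·ln(300) = 1.9050 + 2.7866 + 2.2815 = 6.9731
CE = e^6.9731 ≈ 1067.53

$1,067.53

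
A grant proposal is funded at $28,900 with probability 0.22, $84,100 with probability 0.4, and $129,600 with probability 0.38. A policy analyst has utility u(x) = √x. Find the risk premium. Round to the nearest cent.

$5,029.96

E[u] = 0.22·√28900 + 0.4·√84100 + 0.38·√129600 = 0.22·170 + 0.4·290 + 0.38·360 = 290.2
CE = (290.2)² = 84216.04
Risk premium = EV − CE = 89246 − 84216.04 = 5029.96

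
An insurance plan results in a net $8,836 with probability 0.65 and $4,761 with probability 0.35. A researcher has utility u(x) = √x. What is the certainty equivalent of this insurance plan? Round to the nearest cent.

E[u] = 0.65·√8836 + 0.35·√4761 = 0.65·94 + 0.35·69 = 85.25
CE = (85.25)² = 7267.5625

$7,267.56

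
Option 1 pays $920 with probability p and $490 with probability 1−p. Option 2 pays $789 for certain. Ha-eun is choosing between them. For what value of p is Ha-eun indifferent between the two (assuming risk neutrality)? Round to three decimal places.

p = 0.695

p·920 + (1−p)·490 = 789
430p + 490 = 789
p = (789 − 490) / 430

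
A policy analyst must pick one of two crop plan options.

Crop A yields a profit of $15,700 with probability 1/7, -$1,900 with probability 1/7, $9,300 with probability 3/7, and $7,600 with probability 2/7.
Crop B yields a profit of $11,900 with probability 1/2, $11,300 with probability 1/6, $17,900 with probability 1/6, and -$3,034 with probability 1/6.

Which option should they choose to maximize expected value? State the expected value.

Crop A = 1/7 × 15700 + 1/7 × (-1900) + 3/7 × 9300 + 2/7 × 7600 = 2242.8571 − 271.4286 + 3985.7143 + 2171.4286 = 8128.5714
Crop B = 1/2 × 11900 + 1/6 × 11300 + 1/6 × 17900 + 1/6 × (-3034) = 5950 + 1883.3333 + 2983.3333 − 505.6667 = 10311

Crop B ($10,311)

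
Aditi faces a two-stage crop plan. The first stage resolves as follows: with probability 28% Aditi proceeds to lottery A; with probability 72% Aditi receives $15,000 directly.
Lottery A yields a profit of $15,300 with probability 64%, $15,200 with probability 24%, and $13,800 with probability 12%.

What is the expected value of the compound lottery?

$15,026.88

EV(A) = 0.64 × 15300 + 0.24 × 15200 + 0.12 × 13800 = 9792 + 3648 + 1656 = 15096
Branch B: 15000 (certain)
Overall = 0.28 × 15096 + 0.72 × 15000 = 4226.88 + 10800 = 15026.88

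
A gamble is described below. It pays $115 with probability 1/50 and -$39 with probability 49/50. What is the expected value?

EV = 1/50 × 115 + 49/50 × (-39) = 2.3 − 38.22 = -35.92

-$35.92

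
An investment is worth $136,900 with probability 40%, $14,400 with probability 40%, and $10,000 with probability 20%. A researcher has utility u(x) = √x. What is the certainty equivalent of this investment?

E[u] = 0.4·√136900 + 0.4·√14400 + 0.2·√10000 = 0.4·370 + 0.4·120 + 0.2·100 = 216
CE = (216)² = 46656

$46,656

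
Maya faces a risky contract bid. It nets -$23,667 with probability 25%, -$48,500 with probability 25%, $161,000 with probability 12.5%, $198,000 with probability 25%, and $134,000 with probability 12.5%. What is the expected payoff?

$68,333.25

EV = 0.25 × (-23667) + 0.25 × (-48500) + 0.125 × 161000 + 0.25 × 198000 + 0.125 × 134000 = -5916.75 − 12125 + 20125 + 49500 + 16750 = 68333.25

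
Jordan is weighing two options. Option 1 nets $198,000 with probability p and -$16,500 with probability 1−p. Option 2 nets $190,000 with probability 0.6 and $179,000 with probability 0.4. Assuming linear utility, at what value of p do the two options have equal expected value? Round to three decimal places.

EV(Option 2) = 0.6 × 190000 + 0.4 × 179000 = 114000 + 71600 = 185600
p·198000 + (1−p)·(-16500) = 185600
214500p − 16500 = 185600
p = (185600 + 16500) / 214500

p = 0.942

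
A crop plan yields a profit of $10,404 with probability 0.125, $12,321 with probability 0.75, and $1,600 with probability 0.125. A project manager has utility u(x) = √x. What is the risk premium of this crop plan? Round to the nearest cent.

$540.25

E[u] = 0.125·√10404 + 0.75·√12321 + 0.125·√1600 = 0.125·102 + 0.75·111 + 0.125·40 = 101
CE = (101)² = 10201
Risk premium = EV − CE = 10741.25 − 10201 = 540.25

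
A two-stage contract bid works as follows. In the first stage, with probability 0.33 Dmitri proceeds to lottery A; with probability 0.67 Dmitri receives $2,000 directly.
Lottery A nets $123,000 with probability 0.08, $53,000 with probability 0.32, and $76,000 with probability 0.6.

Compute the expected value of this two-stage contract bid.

$25,232

EV(A) = 0.08 × 123000 + 0.32 × 53000 + 0.6 × 76000 = 9840 + 16960 + 45600 = 72400
Branch B: 2000 (certain)
Overall = 0.33 × 72400 + 0.67 × 2000 = 23892 + 1340 = 25232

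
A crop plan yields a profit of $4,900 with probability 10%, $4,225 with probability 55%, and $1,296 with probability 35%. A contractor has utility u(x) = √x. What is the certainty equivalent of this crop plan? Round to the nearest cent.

E[u] = 0.1·√4900 + 0.55·√4225 + 0.35·√1296 = 0.1·70 + 0.55·65 + 0.35·36 = 55.35
CE = (55.35)² = 3063.6225

$3,063.62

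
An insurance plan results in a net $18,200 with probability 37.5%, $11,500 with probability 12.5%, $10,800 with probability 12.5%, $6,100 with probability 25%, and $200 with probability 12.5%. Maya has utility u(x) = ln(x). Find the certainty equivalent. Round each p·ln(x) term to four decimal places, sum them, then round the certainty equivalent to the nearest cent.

$6,970.21

E[u] = 0.375·ln(18200) + 0.125·ln(11500) + 0.125·ln(10800) + 0.25·ln(6100) + 0.125·ln(200) = 3.6784 + 1.1688 + 1.1609 + 2.1790 + 0.6623 = 8.8494
CE = e^8.8494 ≈ 6970.21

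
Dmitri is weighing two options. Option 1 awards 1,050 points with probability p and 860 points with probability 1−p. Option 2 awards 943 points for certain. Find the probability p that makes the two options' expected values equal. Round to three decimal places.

p·1050 + (1−p)·860 = 943
190p + 860 = 943
p = (943 − 860) / 190

p = 0.437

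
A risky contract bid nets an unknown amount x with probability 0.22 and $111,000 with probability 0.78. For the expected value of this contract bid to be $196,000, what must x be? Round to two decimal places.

0.22·x + 0.78·111000 = 196000
0.22·x = 196000 − 86580 = 109420
x = 109420 / 0.22 = 497363.6364

x = $497,363.64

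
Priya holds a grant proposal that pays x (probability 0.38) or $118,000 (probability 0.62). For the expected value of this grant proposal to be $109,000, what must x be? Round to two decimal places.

0.38·x + 0.62·118000 = 109000
0.38·x = 109000 − 73160 = 35840
x = 35840 / 0.38 = 94315.7895

x = $94,315.79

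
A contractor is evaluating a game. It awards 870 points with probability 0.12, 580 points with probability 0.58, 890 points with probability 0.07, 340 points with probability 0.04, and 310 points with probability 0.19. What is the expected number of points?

EV = 0.12 × 870 + 0.58 × 580 + 0.07 × 890 + 0.04 × 340 + 0.19 × 310 = 104.4 + 336.4 + 62.3 + 13.6 + 58.9 = 575.6

575.6 points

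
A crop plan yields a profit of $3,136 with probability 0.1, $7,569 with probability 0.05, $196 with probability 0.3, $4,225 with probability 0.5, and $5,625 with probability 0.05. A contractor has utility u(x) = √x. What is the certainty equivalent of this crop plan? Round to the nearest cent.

E[u] = 0.1·√3136 + 0.05·√7569 + 0.3·√196 + 0.5·√4225 + 0.05·√5625 = 0.1·56 + 0.05·87 + 0.3·14 + 0.5·65 + 0.05·75 = 50.4
CE = (50.4)² = 2540.16

$2,540.16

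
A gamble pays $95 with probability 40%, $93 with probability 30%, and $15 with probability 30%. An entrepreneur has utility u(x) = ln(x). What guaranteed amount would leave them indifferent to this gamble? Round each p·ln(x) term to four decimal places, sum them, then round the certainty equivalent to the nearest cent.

E[u] = 0.4·ln(95) + 0.3·ln(93) + 0.3·ln(15) = 1.8216 + 1.3598 + 0.8124 = 3.9938
CE = e^3.9938 ≈ 54.26

$54.26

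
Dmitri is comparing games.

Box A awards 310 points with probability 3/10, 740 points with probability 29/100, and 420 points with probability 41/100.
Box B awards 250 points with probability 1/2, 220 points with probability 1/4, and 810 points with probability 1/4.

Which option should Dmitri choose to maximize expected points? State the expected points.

Box A (479.8 points)

Box A = 3/10 × 310 + 29/100 × 740 + 41/100 × 420 = 93 + 214.6 + 172.2 = 479.8
Box B = 1/2 × 250 + 1/4 × 220 + 1/4 × 810 = 125 + 55 + 202.5 = 382.5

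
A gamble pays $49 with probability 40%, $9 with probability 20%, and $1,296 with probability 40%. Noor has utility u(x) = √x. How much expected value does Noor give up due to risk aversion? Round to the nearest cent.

$222.96

E[u] = 0.4·√49 + 0.2·√9 + 0.4·√1296 = 0.4·7 + 0.2·3 + 0.4·36 = 17.8
CE = (17.8)² = 316.84
Risk premium = EV − CE = 539.8 − 316.84 = 222.96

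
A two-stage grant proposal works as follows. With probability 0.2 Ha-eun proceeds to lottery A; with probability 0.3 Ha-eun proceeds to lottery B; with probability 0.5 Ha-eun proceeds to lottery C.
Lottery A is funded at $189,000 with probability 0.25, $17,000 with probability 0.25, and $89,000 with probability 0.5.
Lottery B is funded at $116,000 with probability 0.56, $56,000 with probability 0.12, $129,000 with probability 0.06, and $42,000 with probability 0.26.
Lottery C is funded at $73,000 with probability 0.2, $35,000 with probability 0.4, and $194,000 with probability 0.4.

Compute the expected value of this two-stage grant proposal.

$99,402

EV(A) = 0.25 × 189000 + 0.25 × 17000 + 0.5 × 89000 = 47250 + 4250 + 44500 = 96000
EV(B) = 0.56 × 116000 + 0.12 × 56000 + 0.06 × 129000 + 0.26 × 42000 = 64960 + 6720 + 7740 + 10920 = 90340
EV(C) = 0.2 × 73000 + 0.4 × 35000 + 0.4 × 194000 = 14600 + 14000 + 77600 = 106200
Overall = 0.2 × 96000 + 0.3 × 90340 + 0.5 × 106200 = 19200 + 27102 + 53100 = 99402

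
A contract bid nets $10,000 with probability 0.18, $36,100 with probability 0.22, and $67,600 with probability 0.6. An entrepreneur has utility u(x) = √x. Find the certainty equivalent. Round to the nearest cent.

E[u] = 0.18·√10000 + 0.22·√36100 + 0.6·√67600 = 0.18·100 + 0.22·190 + 0.6·260 = 215.8
CE = (215.8)² = 46569.64

$46,569.64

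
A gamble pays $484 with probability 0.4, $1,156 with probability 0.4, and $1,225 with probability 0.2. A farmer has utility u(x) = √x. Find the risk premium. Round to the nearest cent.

E[u] = 0.4·√484 + 0.4·√1156 + 0.2·√1225 = 0.4·22 + 0.4·34 + 0.2·35 = 29.4
CE = (29.4)² = 864.36
Risk premium = EV − CE = 901 − 864.36 = 36.64

$36.64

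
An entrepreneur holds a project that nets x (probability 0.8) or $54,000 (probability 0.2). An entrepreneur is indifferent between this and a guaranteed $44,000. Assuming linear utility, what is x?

0.8·x + 0.2·54000 = 44000
0.8·x = 44000 − 10800 = 33200
x = 33200 / 0.8 = 41500

x = $41,500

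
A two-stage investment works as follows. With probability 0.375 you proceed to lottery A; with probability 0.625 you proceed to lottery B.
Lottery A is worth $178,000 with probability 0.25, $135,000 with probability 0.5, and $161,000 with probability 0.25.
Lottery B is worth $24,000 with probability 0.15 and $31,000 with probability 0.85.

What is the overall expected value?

$75,812.50

EV(A) = 0.25 × 178000 + 0.5 × 135000 + 0.25 × 161000 = 44500 + 67500 + 40250 = 152250
EV(B) = 0.15 × 24000 + 0.85 × 31000 = 3600 + 26350 = 29950
Overall = 0.375 × 152250 + 0.625 × 29950 = 57093.75 + 18718.75 = 75812.5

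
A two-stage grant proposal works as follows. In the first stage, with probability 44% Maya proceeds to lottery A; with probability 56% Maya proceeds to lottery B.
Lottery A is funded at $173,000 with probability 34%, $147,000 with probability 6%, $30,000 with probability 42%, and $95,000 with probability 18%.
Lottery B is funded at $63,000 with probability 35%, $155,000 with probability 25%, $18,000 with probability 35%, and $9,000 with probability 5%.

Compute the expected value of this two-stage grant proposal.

EV(A) = 0.34 × 173000 + 0.06 × 147000 + 0.42 × 30000 + 0.18 × 95000 = 58820 + 8820 + 12600 + 17100 = 97340
EV(B) = 0.35 × 63000 + 0.25 × 155000 + 0.35 × 18000 + 0.05 × 9000 = 22050 + 38750 + 6300 + 450 = 67550
Overall = 0.44 × 97340 + 0.56 × 67550 = 42829.6 + 37828 = 80657.6

$80,657.60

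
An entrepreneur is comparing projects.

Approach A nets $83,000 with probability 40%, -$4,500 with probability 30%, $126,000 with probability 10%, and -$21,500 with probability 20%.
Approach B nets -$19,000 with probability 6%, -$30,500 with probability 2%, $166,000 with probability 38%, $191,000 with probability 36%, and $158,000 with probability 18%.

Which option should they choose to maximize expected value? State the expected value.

Approach A = 0.4 × 83000 + 0.3 × (-4500) + 0.1 × 126000 + 0.2 × (-21500) = 33200 − 1350 + 12600 − 4300 = 40150
Approach B = 0.06 × (-19000) + 0.02 × (-30500) + 0.38 × 166000 + 0.36 × 191000 + 0.18 × 158000 = -1140 − 610 + 63080 + 68760 + 28440 = 158530

Approach B ($158,530)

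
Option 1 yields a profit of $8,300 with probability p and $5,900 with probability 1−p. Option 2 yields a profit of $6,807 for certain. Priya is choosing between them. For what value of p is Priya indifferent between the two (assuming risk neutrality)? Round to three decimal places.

p·8300 + (1−p)·5900 = 6807
2400p + 5900 = 6807
p = (6807 − 5900) / 2400

p = 0.378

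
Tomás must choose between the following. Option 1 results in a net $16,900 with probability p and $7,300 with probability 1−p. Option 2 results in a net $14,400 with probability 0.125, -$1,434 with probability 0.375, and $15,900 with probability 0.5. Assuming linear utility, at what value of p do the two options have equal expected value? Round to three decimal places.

p = 0.199

EV(Option 2) = 0.125 × 14400 + 0.375 × (-1434) + 0.5 × 15900 = 1800 − 537.75 + 7950 = 9212.25
p·16900 + (1−p)·7300 = 9212.25
9600p + 7300 = 9212.25
p = (9212.25 − 7300) / 9600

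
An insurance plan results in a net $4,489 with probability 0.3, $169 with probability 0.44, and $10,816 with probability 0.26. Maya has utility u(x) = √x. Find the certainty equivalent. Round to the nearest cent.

E[u] = 0.3·√4489 + 0.44·√169 + 0.26·√10816 = 0.3·67 + 0.44·13 + 0.26·104 = 52.86
CE = (52.86)² = 2794.1796

$2,794.18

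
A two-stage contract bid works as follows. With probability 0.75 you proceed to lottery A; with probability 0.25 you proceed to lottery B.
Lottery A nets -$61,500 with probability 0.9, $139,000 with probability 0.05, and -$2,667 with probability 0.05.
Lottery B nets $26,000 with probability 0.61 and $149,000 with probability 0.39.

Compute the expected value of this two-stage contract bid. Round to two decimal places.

-$17,907.51

EV(A) = 0.9 × (-61500) + 0.05 × 139000 + 0.05 × (-2667) = -55350 + 6950 − 133.35 = -48533.35
EV(B) = 0.61 × 26000 + 0.39 × 149000 = 15860 + 58110 = 73970
Overall = 0.75 × (-48533.35) + 0.25 × 73970 = -36400.0125 + 18492.5 = -17907.5125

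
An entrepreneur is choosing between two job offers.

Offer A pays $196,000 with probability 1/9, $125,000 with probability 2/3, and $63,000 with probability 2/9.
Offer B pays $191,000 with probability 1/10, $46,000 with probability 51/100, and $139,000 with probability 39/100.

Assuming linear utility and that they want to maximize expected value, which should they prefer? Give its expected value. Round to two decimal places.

Offer A = 1/9 × 196000 + 2/3 × 125000 + 2/9 × 63000 = 21777.7778 + 83333.3333 + 14000 = 119111.1111
Offer B = 1/10 × 191000 + 51/100 × 46000 + 39/100 × 139000 = 19100 + 23460 + 54210 = 96770

Offer A ($119,111.11)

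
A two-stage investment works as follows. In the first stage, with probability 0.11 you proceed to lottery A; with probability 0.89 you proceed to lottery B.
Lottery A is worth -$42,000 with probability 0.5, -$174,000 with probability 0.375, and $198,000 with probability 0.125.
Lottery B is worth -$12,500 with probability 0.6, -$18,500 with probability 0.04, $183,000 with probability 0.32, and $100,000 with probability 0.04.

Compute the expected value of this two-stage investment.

$41,579.80

EV(A) = 0.5 × (-42000) + 0.375 × (-174000) + 0.125 × 198000 = -21000 − 65250 + 24750 = -61500
EV(B) = 0.6 × (-12500) + 0.04 × (-18500) + 0.32 × 183000 + 0.04 × 100000 = -7500 − 740 + 58560 + 4000 = 54320
Overall = 0.11 × (-61500) + 0.89 × 54320 = -6765 + 48344.8 = 41579.8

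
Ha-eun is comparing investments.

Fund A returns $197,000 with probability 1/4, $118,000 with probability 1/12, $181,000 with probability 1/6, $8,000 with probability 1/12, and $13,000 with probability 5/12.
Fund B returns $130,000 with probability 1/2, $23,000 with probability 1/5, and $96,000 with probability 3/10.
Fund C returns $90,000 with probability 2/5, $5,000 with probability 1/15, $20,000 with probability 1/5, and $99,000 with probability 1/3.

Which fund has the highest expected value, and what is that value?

Fund A = 1/4 × 197000 + 1/12 × 118000 + 1/6 × 181000 + 1/12 × 8000 + 5/12 × 13000 = 49250 + 9833.3333 + 30166.6667 + 666.6667 + 5416.6667 = 95333.3333
Fund B = 1/2 × 130000 + 1/5 × 23000 + 3/10 × 96000 = 65000 + 4600 + 28800 = 98400
Fund C = 2/5 × 90000 + 1/15 × 5000 + 1/5 × 20000 + 1/3 × 99000 = 36000 + 333.3333 + 4000 + 33000 = 73333.3333

Fund B ($98,400)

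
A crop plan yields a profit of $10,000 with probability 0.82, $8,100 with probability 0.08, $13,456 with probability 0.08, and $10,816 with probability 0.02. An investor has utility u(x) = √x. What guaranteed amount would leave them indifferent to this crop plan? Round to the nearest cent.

$10,112.31

E[u] = 0.82·√10000 + 0.08·√8100 + 0.08·√13456 + 0.02·√10816 = 0.82·100 + 0.08·90 + 0.08·116 + 0.02·104 = 100.56
CE = (100.56)² = 10112.3136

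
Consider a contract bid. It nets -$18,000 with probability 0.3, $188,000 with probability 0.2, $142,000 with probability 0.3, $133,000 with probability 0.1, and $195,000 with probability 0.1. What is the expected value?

EV = 0.3 × (-18000) + 0.2 × 188000 + 0.3 × 142000 + 0.1 × 133000 + 0.1 × 195000 = -5400 + 37600 + 42600 + 13300 + 19500 = 107600

$107,600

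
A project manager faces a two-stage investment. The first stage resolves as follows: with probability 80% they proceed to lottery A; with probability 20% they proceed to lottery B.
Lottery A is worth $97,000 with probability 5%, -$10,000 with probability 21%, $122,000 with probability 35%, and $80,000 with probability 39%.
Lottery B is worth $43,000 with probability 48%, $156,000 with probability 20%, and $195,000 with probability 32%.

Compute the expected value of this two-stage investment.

EV(A) = 0.05 × 97000 + 0.21 × (-10000) + 0.35 × 122000 + 0.39 × 80000 = 4850 − 2100 + 42700 + 31200 = 76650
EV(B) = 0.48 × 43000 + 0.2 × 156000 + 0.32 × 195000 = 20640 + 31200 + 62400 = 114240
Overall = 0.8 × 76650 + 0.2 × 114240 = 61320 + 22848 = 84168

$84,168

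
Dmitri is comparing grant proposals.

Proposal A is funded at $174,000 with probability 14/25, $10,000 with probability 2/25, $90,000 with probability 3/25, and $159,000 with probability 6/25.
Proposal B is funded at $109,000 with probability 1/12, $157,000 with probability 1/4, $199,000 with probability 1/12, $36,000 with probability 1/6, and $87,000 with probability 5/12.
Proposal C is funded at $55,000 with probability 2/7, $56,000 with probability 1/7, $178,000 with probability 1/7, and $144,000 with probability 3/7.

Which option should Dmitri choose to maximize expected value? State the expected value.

Proposal A = 14/25 × 174000 + 2/25 × 10000 + 3/25 × 90000 + 6/25 × 159000 = 97440 + 800 + 10800 + 38160 = 147200
Proposal B = 1/12 × 109000 + 1/4 × 157000 + 1/12 × 199000 + 1/6 × 36000 + 5/12 × 87000 = 9083.3333 + 39250 + 16583.3333 + 6000 + 36250 = 107166.6667
Proposal C = 2/7 × 55000 + 1/7 × 56000 + 1/7 × 178000 + 3/7 × 144000 = 15714.2857 + 8000 + 25428.5714 + 61714.2857 = 110857.1429

Proposal A ($147,200)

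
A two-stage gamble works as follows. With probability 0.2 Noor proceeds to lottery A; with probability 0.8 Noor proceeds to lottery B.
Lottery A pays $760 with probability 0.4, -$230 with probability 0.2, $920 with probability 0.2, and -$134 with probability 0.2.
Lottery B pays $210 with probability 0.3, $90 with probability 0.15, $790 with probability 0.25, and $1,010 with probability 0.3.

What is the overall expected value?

EV(A) = 0.4 × 760 + 0.2 × (-230) + 0.2 × 920 + 0.2 × (-134) = 304 − 46 + 184 − 26.8 = 415.2
EV(B) = 0.3 × 210 + 0.15 × 90 + 0.25 × 790 + 0.3 × 1010 = 63 + 13.5 + 197.5 + 303 = 577
Overall = 0.2 × 415.2 + 0.8 × 577 = 83.04 + 461.6 = 544.64

$544.64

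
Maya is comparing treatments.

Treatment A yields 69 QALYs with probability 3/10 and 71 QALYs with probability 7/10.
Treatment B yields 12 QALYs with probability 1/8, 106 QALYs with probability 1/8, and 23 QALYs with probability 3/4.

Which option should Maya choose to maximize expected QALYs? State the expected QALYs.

Treatment A = 3/10 × 69 + 7/10 × 71 = 20.7 + 49.7 = 70.4
Treatment B = 1/8 × 12 + 1/8 × 106 + 3/4 × 23 = 1.5 + 13.25 + 17.25 = 32

Treatment A (70.4 QALYs)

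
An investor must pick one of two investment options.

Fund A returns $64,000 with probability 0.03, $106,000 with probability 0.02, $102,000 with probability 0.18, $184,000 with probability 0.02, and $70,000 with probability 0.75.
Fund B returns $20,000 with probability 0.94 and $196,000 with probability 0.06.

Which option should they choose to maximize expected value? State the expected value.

Fund A = 0.03 × 64000 + 0.02 × 106000 + 0.18 × 102000 + 0.02 × 184000 + 0.75 × 70000 = 1920 + 2120 + 18360 + 3680 + 52500 = 78580
Fund B = 0.94 × 20000 + 0.06 × 196000 = 18800 + 11760 = 30560

Fund A ($78,580)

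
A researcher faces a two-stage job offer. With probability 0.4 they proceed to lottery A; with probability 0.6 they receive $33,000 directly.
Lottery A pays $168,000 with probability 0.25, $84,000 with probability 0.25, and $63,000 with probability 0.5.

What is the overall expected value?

EV(A) = 0.25 × 168000 + 0.25 × 84000 + 0.5 × 63000 = 42000 + 21000 + 31500 = 94500
Branch B: 33000 (certain)
Overall = 0.4 × 94500 + 0.6 × 33000 = 37800 + 19800 = 57600

$57,600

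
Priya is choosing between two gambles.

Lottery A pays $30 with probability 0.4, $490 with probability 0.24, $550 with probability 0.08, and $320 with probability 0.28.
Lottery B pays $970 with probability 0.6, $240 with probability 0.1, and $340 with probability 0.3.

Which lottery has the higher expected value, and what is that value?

Lottery A = 0.4 × 30 + 0.24 × 490 + 0.08 × 550 + 0.28 × 320 = 12 + 117.6 + 44 + 89.6 = 263.2
Lottery B = 0.6 × 970 + 0.1 × 240 + 0.3 × 340 = 582 + 24 + 102 = 708

Lottery B ($708)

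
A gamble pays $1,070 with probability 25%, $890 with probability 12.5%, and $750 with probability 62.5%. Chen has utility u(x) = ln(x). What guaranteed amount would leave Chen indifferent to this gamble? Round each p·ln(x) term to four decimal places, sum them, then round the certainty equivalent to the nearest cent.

$837.40

E[u] = 0.25·ln(1070) + 0.125·ln(890) + 0.625·ln(750) = 1.7439 + 0.8489 + 4.1375 = 6.7303
CE = e^6.7303 ≈ 837.40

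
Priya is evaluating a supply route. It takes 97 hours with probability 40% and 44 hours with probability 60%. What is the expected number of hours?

65.2 hours

EV = 0.4 × 97 + 0.6 × 44 = 38.8 + 26.4 = 65.2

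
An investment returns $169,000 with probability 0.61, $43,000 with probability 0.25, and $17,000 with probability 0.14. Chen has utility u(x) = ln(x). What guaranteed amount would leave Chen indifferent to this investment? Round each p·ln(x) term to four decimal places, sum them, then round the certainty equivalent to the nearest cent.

E[u] = 0.61·ln(169000) + 0.25·ln(43000) + 0.14·ln(17000) = 7.3430 + 2.6672 + 1.3637 = 11.3739
CE = e^11.3739 ≈ 87020.59

$87,020.59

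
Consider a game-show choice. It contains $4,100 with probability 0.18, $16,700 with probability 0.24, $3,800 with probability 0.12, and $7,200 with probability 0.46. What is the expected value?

$8,514

EV = 0.18 × 4100 + 0.24 × 16700 + 0.12 × 3800 + 0.46 × 7200 = 738 + 4008 + 456 + 3312 = 8514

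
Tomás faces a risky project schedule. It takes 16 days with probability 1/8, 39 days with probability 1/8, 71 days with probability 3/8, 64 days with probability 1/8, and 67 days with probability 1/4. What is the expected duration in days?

EV = 1/8 × 16 + 1/8 × 39 + 3/8 × 71 + 1/8 × 64 + 1/4 × 67 = 2 + 4.875 + 26.625 + 8 + 16.75 = 58.25

58.25 days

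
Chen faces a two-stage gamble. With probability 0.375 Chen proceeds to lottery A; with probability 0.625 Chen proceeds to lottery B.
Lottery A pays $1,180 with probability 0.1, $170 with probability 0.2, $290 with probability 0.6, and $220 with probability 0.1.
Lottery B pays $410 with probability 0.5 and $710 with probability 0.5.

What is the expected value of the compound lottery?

EV(A) = 0.1 × 1180 + 0.2 × 170 + 0.6 × 290 + 0.1 × 220 = 118 + 34 + 174 + 22 = 348
EV(B) = 0.5 × 410 + 0.5 × 710 = 205 + 355 = 560
Overall = 0.375 × 348 + 0.625 × 560 = 130.5 + 350 = 480.5

$480.50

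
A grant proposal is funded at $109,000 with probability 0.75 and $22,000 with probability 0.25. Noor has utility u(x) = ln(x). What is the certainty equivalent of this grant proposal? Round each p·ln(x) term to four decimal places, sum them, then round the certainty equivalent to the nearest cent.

$73,057.35

E[u] = 0.75·ln(109000) + 0.25·ln(22000) = 8.6993 + 2.4997 = 11.1990
CE = e^11.1990 ≈ 73057.35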